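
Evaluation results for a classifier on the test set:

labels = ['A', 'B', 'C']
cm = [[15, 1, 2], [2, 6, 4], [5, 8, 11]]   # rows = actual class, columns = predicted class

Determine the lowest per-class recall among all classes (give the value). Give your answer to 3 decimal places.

Per-class recall (TP/(TP+FN)):
  A: TP=15, FN=1+2=3 → 15/18 = 0.8333
  B: TP=6, FN=2+4=6 → 6/12 = 0.5000
  C: TP=11, FN=5+8=13 → 11/24 = 0.4583
Lowest is class 'C' with recall = 0.458.

0.458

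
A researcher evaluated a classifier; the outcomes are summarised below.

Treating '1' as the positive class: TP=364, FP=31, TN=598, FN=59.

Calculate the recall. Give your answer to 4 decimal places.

0.8605

Recall = TP/(TP+FN) = 364/(364+59) = 364/423 = 0.8605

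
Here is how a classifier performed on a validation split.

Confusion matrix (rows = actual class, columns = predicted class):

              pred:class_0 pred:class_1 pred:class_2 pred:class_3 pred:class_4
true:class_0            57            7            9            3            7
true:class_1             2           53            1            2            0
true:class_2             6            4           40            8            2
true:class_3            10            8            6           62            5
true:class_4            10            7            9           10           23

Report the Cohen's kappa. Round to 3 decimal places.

0.583

Observed agreement pₒ = trace/N = 235/351 = 0.6695
Expected agreement pₑ = Σ (rowᵢ·colᵢ)/N² = (83·85 + 58·79 + 60·65 + 91·85 + 59·37)/351² = 0.2066
κ = (pₒ − pₑ)/(1 − pₑ) = (0.6695 − 0.2066)/(1 − 0.2066) = 0.583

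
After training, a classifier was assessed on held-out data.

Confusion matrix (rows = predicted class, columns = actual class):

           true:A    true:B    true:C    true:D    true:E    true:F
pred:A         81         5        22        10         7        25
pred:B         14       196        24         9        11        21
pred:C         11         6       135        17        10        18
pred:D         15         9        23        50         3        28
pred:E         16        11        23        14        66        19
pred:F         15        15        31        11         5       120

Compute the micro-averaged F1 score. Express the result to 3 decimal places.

0.591

Micro-averaging pools counts across classes: ΣTP=648, ΣFP=448, ΣFN=448.
Micro-F1 score = 2·TP/(2·TP+FP+FN) on pooled counts = 0.591 (equals overall accuracy in single-label multiclass).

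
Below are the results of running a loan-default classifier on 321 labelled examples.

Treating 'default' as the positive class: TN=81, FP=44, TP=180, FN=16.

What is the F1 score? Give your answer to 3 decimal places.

Precision = TP/(TP+FP) = 180/224 = 0.8036
Recall = TP/(TP+FN) = 180/196 = 0.9184
F1 = 2·TP/(2·TP+FP+FN) = 360/420 = 0.857

0.857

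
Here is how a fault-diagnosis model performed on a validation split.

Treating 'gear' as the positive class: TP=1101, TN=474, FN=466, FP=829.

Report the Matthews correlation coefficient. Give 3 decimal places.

0.070

MCC = (TP·TN − FP·FN) / √((TP+FP)(TP+FN)(TN+FP)(TN+FN))
Numerator = 1101·474 − 829·466 = 135560
Denominator = √(1930·1567·1303·940) = √3704235374200 = 1924639.0244
MCC = 135560 / 1924639.0244 = 0.070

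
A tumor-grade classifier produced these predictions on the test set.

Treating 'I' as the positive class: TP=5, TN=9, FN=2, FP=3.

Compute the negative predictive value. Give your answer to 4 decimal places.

0.8182

NPV = TN/(TN+FN) = 9/(9+2) = 0.8182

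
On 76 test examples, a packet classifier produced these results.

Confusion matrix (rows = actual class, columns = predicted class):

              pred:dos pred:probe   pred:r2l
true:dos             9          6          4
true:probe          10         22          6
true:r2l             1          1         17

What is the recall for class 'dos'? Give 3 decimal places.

Take TP from the diagonal, FP from the rest of the 'dos' prediction marginal, FN from the rest of the 'dos' actual marginal.
recall = TP/(TP+FN).
dos: TP=9, FN=6+4=10 → 9/19 = 0.4737

0.474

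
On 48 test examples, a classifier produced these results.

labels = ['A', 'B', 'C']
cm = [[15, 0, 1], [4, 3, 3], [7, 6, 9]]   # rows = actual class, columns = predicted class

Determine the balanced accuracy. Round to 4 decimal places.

Balanced accuracy = mean of per-class recall.
  A: recall = 15/16 = 0.93750
  B: recall = 3/10 = 0.30000
  C: recall = 9/22 = 0.40909
Mean = (0.93750 + 0.30000 + 0.40909) / 3 = 0.5489

0.5489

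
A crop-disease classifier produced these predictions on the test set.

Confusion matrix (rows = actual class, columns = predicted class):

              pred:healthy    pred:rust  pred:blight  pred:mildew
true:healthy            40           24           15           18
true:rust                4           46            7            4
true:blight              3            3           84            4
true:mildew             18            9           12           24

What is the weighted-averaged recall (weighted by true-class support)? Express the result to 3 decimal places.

0.616

Per-class recall (TP/(TP+FN)):
  healthy: TP=40, FN=24+15+18=57 → 40/97 = 0.4124
  rust: TP=46, FN=4+7+4=15 → 46/61 = 0.7541
  blight: TP=84, FN=3+3+4=10 → 84/94 = 0.8936
  mildew: TP=24, FN=18+9+12=39 → 24/63 = 0.3810
Weighted-recall = Σ (supportᵢ/N)·recallᵢ with N=315: (97/315)·0.4124 + (61/315)·0.7541 + (94/315)·0.8936 + (63/315)·0.3810 = 0.616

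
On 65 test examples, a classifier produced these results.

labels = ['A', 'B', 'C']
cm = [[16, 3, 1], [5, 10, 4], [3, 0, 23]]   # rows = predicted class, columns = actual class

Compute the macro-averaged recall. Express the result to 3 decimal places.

Per-class recall (TP/(TP+FN)):
  A: TP=16, FN=5+3=8 → 16/24 = 0.6667
  B: TP=10, FN=3+0=3 → 10/13 = 0.7692
  C: TP=23, FN=1+4=5 → 23/28 = 0.8214
Macro-recall = mean = (0.6667 + 0.7692 + 0.8214) / 3 = 0.752

0.752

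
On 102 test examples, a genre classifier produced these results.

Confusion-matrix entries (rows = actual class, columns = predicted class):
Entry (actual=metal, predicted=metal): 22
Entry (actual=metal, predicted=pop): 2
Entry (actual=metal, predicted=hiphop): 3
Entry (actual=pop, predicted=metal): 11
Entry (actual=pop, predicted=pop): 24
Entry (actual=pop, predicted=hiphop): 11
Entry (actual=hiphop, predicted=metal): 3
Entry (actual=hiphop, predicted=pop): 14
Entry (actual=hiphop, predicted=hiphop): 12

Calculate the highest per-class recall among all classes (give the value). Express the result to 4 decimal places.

0.8148

Per-class recall (TP/(TP+FN)):
  metal: TP=22, FN=2+3=5 → 22/27 = 0.81481
  pop: TP=24, FN=11+11=22 → 24/46 = 0.52174
  hiphop: TP=12, FN=3+14=17 → 12/29 = 0.41379
Highest is class 'metal' with recall = 0.8148.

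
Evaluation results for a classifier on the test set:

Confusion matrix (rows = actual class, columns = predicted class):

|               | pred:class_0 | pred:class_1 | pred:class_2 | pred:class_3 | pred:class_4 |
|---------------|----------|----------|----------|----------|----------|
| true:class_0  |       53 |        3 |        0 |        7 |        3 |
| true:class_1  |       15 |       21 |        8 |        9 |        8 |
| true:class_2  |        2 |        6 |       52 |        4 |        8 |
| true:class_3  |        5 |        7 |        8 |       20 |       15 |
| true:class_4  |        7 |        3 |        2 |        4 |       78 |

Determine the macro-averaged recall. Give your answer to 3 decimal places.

0.613

Per-class recall (TP/(TP+FN)):
  class_0: TP=53, FN=3+0+7+3=13 → 53/66 = 0.8030
  class_1: TP=21, FN=15+8+9+8=40 → 21/61 = 0.3443
  class_2: TP=52, FN=2+6+4+8=20 → 52/72 = 0.7222
  class_3: TP=20, FN=5+7+8+15=35 → 20/55 = 0.3636
  class_4: TP=78, FN=7+3+2+4=16 → 78/94 = 0.8298
Macro-recall = mean = (0.8030 + 0.3443 + 0.7222 + 0.3636 + 0.8298) / 5 = 0.613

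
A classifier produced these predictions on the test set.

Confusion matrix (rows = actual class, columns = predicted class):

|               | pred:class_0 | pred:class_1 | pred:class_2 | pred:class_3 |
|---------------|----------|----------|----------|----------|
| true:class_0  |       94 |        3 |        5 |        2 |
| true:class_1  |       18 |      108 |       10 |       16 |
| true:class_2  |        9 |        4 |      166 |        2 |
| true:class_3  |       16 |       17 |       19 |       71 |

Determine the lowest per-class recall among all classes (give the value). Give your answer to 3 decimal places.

0.577

Per-class recall (TP/(TP+FN)):
  class_0: TP=94, FN=3+5+2=10 → 94/104 = 0.9038
  class_1: TP=108, FN=18+10+16=44 → 108/152 = 0.7105
  class_2: TP=166, FN=9+4+2=15 → 166/181 = 0.9171
  class_3: TP=71, FN=16+17+19=52 → 71/123 = 0.5772
Lowest is class 'class_3' with recall = 0.577.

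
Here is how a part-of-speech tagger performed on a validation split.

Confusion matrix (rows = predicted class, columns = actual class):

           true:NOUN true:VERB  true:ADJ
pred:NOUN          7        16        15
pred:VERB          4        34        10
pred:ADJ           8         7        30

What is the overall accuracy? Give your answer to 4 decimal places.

0.5420

Accuracy = trace / total = (7+34+30=71) / 131 = 71/131 = 0.5420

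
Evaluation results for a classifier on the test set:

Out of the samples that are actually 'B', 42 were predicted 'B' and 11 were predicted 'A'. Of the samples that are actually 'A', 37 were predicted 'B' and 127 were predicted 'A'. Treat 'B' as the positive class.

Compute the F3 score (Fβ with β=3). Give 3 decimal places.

Fβ = (1+β²)·TP / ((1+β²)·TP + β²·FN + FP), with β²=9
= 10·42 / (10·42 + 9·11 + 37) = 0.755

0.755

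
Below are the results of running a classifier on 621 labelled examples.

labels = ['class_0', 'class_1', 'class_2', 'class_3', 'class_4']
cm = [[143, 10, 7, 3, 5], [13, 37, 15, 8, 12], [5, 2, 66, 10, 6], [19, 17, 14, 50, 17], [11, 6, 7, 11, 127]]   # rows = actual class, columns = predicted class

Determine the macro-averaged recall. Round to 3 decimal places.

0.648

Per-class recall (TP/(TP+FN)):
  class_0: TP=143, FN=10+7+3+5=25 → 143/168 = 0.8512
  class_1: TP=37, FN=13+15+8+12=48 → 37/85 = 0.4353
  class_2: TP=66, FN=5+2+10+6=23 → 66/89 = 0.7416
  class_3: TP=50, FN=19+17+14+17=67 → 50/117 = 0.4274
  class_4: TP=127, FN=11+6+7+11=35 → 127/162 = 0.7840
Macro-recall = mean = (0.8512 + 0.4353 + 0.7416 + 0.4274 + 0.7840) / 5 = 0.648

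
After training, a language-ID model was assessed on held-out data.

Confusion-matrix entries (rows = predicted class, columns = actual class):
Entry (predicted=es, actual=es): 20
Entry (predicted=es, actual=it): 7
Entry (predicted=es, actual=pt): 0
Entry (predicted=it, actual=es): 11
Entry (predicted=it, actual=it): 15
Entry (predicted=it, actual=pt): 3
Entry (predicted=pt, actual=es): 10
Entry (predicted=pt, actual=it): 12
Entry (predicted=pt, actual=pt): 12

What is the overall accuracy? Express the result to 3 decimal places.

0.522

Accuracy = trace / total = (20+15+12=47) / 90 = 47/90 = 0.522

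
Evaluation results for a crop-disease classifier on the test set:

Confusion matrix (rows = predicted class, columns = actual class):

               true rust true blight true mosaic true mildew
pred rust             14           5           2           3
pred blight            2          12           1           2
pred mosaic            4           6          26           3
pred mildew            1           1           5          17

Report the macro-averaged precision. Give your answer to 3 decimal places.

0.666

Per-class precision (TP/(TP+FP)):
  rust: TP=14, FP=5+2+3=10 → 14/24 = 0.5833
  blight: TP=12, FP=2+1+2=5 → 12/17 = 0.7059
  mosaic: TP=26, FP=4+6+3=13 → 26/39 = 0.6667
  mildew: TP=17, FP=1+1+5=7 → 17/24 = 0.7083
Macro-precision = mean = (0.5833 + 0.7059 + 0.6667 + 0.7083) / 4 = 0.666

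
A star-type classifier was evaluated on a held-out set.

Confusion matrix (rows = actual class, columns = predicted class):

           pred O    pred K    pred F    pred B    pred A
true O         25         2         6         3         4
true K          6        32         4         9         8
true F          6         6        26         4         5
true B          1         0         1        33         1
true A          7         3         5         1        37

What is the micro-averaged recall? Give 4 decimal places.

0.6511

Micro-averaging pools counts across classes: ΣTP=153, ΣFP=82, ΣFN=82.
Micro-recall = TP/(TP+FN) on pooled counts = 0.6511 (equals overall accuracy in single-label multiclass).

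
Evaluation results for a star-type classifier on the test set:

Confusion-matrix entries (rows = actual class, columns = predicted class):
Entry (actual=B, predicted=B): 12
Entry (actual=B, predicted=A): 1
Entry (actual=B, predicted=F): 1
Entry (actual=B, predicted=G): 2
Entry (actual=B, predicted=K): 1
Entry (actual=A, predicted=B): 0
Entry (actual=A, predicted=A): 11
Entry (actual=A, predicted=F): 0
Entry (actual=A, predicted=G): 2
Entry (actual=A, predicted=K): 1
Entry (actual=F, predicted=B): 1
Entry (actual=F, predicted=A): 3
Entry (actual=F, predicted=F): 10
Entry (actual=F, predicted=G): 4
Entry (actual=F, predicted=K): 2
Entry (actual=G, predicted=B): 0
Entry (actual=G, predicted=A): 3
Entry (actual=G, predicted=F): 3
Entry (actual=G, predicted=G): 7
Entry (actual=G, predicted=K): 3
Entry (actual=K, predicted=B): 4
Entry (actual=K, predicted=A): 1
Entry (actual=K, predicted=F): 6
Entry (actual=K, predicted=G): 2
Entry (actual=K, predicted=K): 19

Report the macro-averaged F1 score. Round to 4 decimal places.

Per-class F1 score (2·TP/(2·TP+FP+FN)):
  B: TP=12, FP=0+1+0+4=5, FN=1+1+2+1=5 → 24/34 = 0.70588
  A: TP=11, FP=1+3+3+1=8, FN=0+0+2+1=3 → 22/33 = 0.66667
  F: TP=10, FP=1+0+3+6=10, FN=1+3+4+2=10 → 20/40 = 0.50000
  G: TP=7, FP=2+2+4+2=10, FN=0+3+3+3=9 → 14/33 = 0.42424
  K: TP=19, FP=1+1+2+3=7, FN=4+1+6+2=13 → 38/58 = 0.65517
Macro-F1 score = mean = (0.70588 + 0.66667 + 0.50000 + 0.42424 + 0.65517) / 5 = 0.5904

0.5904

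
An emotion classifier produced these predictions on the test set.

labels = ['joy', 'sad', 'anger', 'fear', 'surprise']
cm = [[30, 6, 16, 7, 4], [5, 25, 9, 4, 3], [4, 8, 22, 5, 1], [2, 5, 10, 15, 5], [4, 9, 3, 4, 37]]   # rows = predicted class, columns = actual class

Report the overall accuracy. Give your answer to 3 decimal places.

0.531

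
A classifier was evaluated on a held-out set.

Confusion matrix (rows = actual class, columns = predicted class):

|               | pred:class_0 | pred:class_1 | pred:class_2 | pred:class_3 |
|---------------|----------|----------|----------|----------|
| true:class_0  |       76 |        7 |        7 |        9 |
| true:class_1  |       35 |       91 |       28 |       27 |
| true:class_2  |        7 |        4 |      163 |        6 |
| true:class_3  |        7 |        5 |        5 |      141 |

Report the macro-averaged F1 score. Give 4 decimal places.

0.7472

Per-class F1 score (2·TP/(2·TP+FP+FN)):
  class_0: TP=76, FP=35+7+7=49, FN=7+7+9=23 → 152/224 = 0.67857
  class_1: TP=91, FP=7+4+5=16, FN=35+28+27=90 → 182/288 = 0.63194
  class_2: TP=163, FP=7+28+5=40, FN=7+4+6=17 → 326/383 = 0.85117
  class_3: TP=141, FP=9+27+6=42, FN=7+5+5=17 → 282/341 = 0.82698
Macro-F1 score = mean = (0.67857 + 0.63194 + 0.85117 + 0.82698) / 4 = 0.7472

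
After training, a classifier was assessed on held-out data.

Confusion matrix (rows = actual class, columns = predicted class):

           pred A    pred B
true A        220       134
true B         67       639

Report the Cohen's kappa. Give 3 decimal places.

0.553

Observed agreement pₒ = trace/N = 859/1060 = 0.8104
Expected agreement pₑ = Σ (rowᵢ·colᵢ)/N² = (354·287 + 706·773)/1060² = 0.5761
κ = (pₒ − pₑ)/(1 − pₑ) = (0.8104 − 0.5761)/(1 − 0.5761) = 0.553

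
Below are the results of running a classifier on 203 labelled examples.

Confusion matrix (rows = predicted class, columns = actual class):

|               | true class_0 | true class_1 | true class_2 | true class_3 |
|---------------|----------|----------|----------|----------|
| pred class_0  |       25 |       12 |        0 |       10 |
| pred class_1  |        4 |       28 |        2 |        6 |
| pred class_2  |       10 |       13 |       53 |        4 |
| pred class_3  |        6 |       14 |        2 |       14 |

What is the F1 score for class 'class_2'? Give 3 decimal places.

One-vs-rest for 'class_2': TP = diagonal; FP = other classes predicted 'class_2'; FN = 'class_2' predicted as other.
F1 score = 2·TP/(2·TP+FP+FN).
class_2: TP=53, FP=10+13+4=27, FN=0+2+2=4 → 106/137 = 0.7737

0.774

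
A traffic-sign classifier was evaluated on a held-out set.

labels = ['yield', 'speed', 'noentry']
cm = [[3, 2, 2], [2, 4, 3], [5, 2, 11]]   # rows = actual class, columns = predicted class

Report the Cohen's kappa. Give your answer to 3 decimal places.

0.251

Observed agreement pₒ = trace/N = 18/34 = 0.5294
Expected agreement pₑ = Σ (rowᵢ·colᵢ)/N² = (7·10 + 9·8 + 18·16)/34² = 0.3720
κ = (pₒ − pₑ)/(1 − pₑ) = (0.5294 − 0.3720)/(1 − 0.3720) = 0.251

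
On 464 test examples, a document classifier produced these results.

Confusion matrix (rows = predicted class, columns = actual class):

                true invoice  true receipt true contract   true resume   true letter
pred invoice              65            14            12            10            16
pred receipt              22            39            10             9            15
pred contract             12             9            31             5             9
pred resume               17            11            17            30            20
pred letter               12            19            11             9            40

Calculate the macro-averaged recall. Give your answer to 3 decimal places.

0.438

Per-class recall (TP/(TP+FN)):
  invoice: TP=65, FN=22+12+17+12=63 → 65/128 = 0.5078
  receipt: TP=39, FN=14+9+11+19=53 → 39/92 = 0.4239
  contract: TP=31, FN=12+10+17+11=50 → 31/81 = 0.3827
  resume: TP=30, FN=10+9+5+9=33 → 30/63 = 0.4762
  letter: TP=40, FN=16+15+9+20=60 → 40/100 = 0.4000
Macro-recall = mean = (0.5078 + 0.4239 + 0.3827 + 0.4762 + 0.4000) / 5 = 0.438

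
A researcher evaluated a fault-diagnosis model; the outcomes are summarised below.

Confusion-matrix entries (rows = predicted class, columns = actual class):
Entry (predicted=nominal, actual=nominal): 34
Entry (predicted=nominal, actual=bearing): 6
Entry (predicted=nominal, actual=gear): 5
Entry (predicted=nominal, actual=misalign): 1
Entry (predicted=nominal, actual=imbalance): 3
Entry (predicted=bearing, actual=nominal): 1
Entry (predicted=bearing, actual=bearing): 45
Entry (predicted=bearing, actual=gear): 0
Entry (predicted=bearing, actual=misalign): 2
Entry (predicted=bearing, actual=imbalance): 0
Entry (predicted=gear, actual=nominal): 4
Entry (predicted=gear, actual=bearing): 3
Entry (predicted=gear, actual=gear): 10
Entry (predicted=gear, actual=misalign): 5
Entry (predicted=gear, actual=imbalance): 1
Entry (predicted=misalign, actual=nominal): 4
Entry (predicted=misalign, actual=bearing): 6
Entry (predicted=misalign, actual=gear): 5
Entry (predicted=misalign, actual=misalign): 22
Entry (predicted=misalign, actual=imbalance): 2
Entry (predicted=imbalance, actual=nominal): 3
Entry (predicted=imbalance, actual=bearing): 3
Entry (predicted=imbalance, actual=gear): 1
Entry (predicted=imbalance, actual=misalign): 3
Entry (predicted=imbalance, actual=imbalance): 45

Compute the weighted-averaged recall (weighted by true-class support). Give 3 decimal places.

0.729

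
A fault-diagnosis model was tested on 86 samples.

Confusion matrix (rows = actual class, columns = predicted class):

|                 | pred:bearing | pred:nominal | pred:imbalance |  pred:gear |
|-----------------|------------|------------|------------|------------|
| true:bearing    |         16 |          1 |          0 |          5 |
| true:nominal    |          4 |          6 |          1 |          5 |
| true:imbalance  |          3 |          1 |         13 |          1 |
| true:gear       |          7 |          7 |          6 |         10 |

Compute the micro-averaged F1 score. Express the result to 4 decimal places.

0.5233

Micro-averaging pools counts across classes: ΣTP=45, ΣFP=41, ΣFN=41.
Micro-F1 score = 2·TP/(2·TP+FP+FN) on pooled counts = 0.5233 (equals overall accuracy in single-label multiclass).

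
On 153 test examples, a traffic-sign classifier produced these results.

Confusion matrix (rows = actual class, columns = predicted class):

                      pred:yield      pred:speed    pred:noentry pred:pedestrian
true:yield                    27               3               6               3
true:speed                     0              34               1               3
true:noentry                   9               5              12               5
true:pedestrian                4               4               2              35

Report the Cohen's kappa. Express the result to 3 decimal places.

Observed agreement pₒ = trace/N = 108/153 = 0.7059
Expected agreement pₑ = Σ (rowᵢ·colᵢ)/N² = (39·40 + 38·46 + 31·21 + 45·46)/153² = 0.2576
κ = (pₒ − pₑ)/(1 − pₑ) = (0.7059 − 0.2576)/(1 − 0.2576) = 0.604

0.604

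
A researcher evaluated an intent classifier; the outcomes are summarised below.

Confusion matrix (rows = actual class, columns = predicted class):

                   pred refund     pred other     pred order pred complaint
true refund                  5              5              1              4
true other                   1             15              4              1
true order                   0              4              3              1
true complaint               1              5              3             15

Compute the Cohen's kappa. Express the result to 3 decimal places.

0.385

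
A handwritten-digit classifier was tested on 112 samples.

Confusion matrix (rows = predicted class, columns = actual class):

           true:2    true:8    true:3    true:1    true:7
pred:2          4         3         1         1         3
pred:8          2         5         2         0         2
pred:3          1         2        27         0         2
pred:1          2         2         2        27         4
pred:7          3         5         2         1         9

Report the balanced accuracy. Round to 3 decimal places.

Balanced accuracy = mean of per-class recall.
  2: recall = 4/12 = 0.3333
  8: recall = 5/17 = 0.2941
  3: recall = 27/34 = 0.7941
  1: recall = 27/29 = 0.9310
  7: recall = 9/20 = 0.4500
Mean = (0.3333 + 0.2941 + 0.7941 + 0.9310 + 0.4500) / 5 = 0.561

0.561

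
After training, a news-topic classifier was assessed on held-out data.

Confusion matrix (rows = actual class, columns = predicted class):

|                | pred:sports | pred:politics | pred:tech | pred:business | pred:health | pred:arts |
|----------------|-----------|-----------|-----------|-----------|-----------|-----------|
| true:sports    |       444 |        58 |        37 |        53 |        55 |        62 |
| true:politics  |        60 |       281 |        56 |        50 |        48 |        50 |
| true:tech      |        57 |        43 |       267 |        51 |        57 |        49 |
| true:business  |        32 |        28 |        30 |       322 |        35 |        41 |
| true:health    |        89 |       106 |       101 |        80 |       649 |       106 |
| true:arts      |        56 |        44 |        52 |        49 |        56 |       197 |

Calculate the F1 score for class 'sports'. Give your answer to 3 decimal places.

0.614

Treat 'sports' as positive and all other classes as negative.
F1 score = 2·TP/(2·TP+FP+FN).
sports: TP=444, FP=60+57+32+89+56=294, FN=58+37+53+55+62=265 → 888/1447 = 0.6137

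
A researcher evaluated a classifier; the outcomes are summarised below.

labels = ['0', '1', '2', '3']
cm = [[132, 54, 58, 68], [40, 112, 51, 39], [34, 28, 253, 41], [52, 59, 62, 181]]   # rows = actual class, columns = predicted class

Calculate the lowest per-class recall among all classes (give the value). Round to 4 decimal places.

Per-class recall (TP/(TP+FN)):
  0: TP=132, FN=54+58+68=180 → 132/312 = 0.42308
  1: TP=112, FN=40+51+39=130 → 112/242 = 0.46281
  2: TP=253, FN=34+28+41=103 → 253/356 = 0.71067
  3: TP=181, FN=52+59+62=173 → 181/354 = 0.51130
Lowest is class '0' with recall = 0.4231.

0.4231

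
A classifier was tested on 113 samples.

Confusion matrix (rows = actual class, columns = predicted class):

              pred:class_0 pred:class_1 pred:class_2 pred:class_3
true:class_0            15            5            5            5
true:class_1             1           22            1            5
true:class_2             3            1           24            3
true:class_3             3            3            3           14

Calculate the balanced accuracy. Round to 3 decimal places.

Balanced accuracy = mean of per-class recall.
  class_0: recall = 15/30 = 0.5000
  class_1: recall = 22/29 = 0.7586
  class_2: recall = 24/31 = 0.7742
  class_3: recall = 14/23 = 0.6087
Mean = (0.5000 + 0.7586 + 0.7742 + 0.6087) / 4 = 0.660

0.660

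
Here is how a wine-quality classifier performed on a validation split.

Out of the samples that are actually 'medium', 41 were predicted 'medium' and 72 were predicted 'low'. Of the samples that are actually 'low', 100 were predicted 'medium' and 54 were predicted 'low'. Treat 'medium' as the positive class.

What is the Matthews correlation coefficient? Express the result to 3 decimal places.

MCC = (TP·TN − FP·FN) / √((TP+FP)(TP+FN)(TN+FP)(TN+FN))
Numerator = 41·54 − 100·72 = -4986
Denominator = √(141·113·154·126) = √309163932 = 17583.0581
MCC = -4986 / 17583.0581 = -0.284

-0.284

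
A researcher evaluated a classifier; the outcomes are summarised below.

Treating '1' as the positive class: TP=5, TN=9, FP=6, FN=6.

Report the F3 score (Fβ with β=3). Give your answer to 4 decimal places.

Fβ = (1+β²)·TP / ((1+β²)·TP + β²·FN + FP), with β²=9
= 10·5 / (10·5 + 9·6 + 6) = 0.4545

0.4545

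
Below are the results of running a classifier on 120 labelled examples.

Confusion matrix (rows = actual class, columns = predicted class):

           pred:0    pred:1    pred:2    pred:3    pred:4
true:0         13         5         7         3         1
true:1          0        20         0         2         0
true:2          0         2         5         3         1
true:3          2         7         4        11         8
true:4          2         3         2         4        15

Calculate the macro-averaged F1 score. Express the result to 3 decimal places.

0.515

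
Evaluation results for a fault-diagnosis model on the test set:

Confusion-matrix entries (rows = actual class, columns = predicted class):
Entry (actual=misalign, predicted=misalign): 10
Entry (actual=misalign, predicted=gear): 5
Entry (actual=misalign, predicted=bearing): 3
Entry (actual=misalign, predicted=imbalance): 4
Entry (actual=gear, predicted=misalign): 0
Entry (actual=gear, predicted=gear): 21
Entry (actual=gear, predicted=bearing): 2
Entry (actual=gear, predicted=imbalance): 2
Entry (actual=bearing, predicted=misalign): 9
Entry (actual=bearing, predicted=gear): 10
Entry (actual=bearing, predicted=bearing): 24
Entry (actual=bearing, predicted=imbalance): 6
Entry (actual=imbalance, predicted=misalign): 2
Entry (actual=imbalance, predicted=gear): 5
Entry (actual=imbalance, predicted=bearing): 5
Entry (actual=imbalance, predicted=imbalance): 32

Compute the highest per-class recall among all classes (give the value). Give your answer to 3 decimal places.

Per-class recall (TP/(TP+FN)):
  misalign: TP=10, FN=5+3+4=12 → 10/22 = 0.4545
  gear: TP=21, FN=0+2+2=4 → 21/25 = 0.8400
  bearing: TP=24, FN=9+10+6=25 → 24/49 = 0.4898
  imbalance: TP=32, FN=2+5+5=12 → 32/44 = 0.7273
Highest is class 'gear' with recall = 0.840.

0.840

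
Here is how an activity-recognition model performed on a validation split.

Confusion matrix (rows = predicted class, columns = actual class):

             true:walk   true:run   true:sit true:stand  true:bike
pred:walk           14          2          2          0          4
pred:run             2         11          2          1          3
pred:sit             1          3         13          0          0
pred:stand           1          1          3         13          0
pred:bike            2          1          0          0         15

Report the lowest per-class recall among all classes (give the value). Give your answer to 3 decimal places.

Per-class recall (TP/(TP+FN)):
  walk: TP=14, FN=2+1+1+2=6 → 14/20 = 0.7000
  run: TP=11, FN=2+3+1+1=7 → 11/18 = 0.6111
  sit: TP=13, FN=2+2+3+0=7 → 13/20 = 0.6500
  stand: TP=13, FN=0+1+0+0=1 → 13/14 = 0.9286
  bike: TP=15, FN=4+3+0+0=7 → 15/22 = 0.6818
Lowest is class 'run' with recall = 0.611.

0.611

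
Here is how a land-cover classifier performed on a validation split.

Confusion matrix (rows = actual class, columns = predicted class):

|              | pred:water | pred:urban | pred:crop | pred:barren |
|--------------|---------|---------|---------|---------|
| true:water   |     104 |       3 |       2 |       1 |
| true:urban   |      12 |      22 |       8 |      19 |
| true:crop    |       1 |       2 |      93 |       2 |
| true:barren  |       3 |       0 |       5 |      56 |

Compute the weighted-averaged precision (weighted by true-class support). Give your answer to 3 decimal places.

Per-class precision (TP/(TP+FP)):
  water: TP=104, FP=12+1+3=16 → 104/120 = 0.8667
  urban: TP=22, FP=3+2+0=5 → 22/27 = 0.8148
  crop: TP=93, FP=2+8+5=15 → 93/108 = 0.8611
  barren: TP=56, FP=1+19+2=22 → 56/78 = 0.7179
Weighted-precision = Σ (supportᵢ/N)·precisionᵢ with N=333: (110/333)·0.8667 + (61/333)·0.8148 + (98/333)·0.8611 + (64/333)·0.7179 = 0.827

0.827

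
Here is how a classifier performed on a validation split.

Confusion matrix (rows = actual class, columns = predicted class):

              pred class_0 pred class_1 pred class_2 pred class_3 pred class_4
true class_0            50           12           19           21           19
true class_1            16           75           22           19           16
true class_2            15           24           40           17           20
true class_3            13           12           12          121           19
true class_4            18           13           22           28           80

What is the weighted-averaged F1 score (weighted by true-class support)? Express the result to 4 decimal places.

0.5033

Per-class F1 score (2·TP/(2·TP+FP+FN)):
  class_0: TP=50, FP=16+15+13+18=62, FN=12+19+21+19=71 → 100/233 = 0.42918
  class_1: TP=75, FP=12+24+12+13=61, FN=16+22+19+16=73 → 150/284 = 0.52817
  class_2: TP=40, FP=19+22+12+22=75, FN=15+24+17+20=76 → 80/231 = 0.34632
  class_3: TP=121, FP=21+19+17+28=85, FN=13+12+12+19=56 → 242/383 = 0.63185
  class_4: TP=80, FP=19+16+20+19=74, FN=18+13+22+28=81 → 160/315 = 0.50794
Weighted-F1 score = Σ (supportᵢ/N)·F1 scoreᵢ with N=723: (121/723)·0.42918 + (148/723)·0.52817 + (116/723)·0.34632 + (177/723)·0.63185 + (161/723)·0.50794 = 0.5033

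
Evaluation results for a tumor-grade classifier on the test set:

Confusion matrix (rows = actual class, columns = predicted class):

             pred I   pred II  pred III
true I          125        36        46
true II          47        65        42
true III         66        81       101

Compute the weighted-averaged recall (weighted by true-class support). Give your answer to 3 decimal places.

Per-class recall (TP/(TP+FN)):
  I: TP=125, FN=36+46=82 → 125/207 = 0.6039
  II: TP=65, FN=47+42=89 → 65/154 = 0.4221
  III: TP=101, FN=66+81=147 → 101/248 = 0.4073
Weighted-recall = Σ (supportᵢ/N)·recallᵢ with N=609: (207/609)·0.6039 + (154/609)·0.4221 + (248/609)·0.4073 = 0.478

0.478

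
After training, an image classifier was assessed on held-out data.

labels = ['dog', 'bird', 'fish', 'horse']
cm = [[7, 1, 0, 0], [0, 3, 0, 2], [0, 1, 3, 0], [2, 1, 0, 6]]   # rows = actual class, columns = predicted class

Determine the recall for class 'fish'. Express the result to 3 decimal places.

recall = TP/(TP+FN).
fish: TP=3, FN=0+1+0=1 → 3/4 = 0.7500

0.750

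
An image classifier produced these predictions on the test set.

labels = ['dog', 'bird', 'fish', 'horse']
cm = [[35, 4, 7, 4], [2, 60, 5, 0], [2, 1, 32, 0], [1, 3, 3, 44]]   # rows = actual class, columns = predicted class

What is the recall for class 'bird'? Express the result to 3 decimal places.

One-vs-rest for 'bird': TP = diagonal; FP = other classes predicted 'bird'; FN = 'bird' predicted as other.
recall = TP/(TP+FN).
bird: TP=60, FN=2+5+0=7 → 60/67 = 0.8955

0.896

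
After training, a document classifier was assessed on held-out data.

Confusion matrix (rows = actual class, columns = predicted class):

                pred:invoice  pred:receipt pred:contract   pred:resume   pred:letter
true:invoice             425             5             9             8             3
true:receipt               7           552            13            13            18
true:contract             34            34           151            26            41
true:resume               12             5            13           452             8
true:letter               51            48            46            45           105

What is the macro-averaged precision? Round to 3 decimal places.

Per-class precision (TP/(TP+FP)):
  invoice: TP=425, FP=7+34+12+51=104 → 425/529 = 0.8034
  receipt: TP=552, FP=5+34+5+48=92 → 552/644 = 0.8571
  contract: TP=151, FP=9+13+13+46=81 → 151/232 = 0.6509
  resume: TP=452, FP=8+13+26+45=92 → 452/544 = 0.8309
  letter: TP=105, FP=3+18+41+8=70 → 105/175 = 0.6000
Macro-precision = mean = (0.8034 + 0.8571 + 0.6509 + 0.8309 + 0.6000) / 5 = 0.748

0.748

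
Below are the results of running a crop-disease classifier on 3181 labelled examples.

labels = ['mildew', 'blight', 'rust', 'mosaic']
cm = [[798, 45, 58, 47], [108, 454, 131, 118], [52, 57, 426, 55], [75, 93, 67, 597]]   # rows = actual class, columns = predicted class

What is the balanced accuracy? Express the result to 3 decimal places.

0.710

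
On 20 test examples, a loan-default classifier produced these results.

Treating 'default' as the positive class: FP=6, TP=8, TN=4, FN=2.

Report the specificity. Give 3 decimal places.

0.400

Specificity = TN/(TN+FP) = 4/(4+6) = 0.400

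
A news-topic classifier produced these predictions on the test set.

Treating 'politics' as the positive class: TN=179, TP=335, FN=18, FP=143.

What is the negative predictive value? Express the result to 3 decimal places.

0.909

NPV = TN/(TN+FN) = 179/(179+18) = 0.909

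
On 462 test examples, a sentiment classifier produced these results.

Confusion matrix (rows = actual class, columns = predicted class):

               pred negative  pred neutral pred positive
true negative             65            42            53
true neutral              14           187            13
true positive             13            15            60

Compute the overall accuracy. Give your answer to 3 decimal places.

0.675

Accuracy = trace / total = (65+187+60=312) / 462 = 312/462 = 0.675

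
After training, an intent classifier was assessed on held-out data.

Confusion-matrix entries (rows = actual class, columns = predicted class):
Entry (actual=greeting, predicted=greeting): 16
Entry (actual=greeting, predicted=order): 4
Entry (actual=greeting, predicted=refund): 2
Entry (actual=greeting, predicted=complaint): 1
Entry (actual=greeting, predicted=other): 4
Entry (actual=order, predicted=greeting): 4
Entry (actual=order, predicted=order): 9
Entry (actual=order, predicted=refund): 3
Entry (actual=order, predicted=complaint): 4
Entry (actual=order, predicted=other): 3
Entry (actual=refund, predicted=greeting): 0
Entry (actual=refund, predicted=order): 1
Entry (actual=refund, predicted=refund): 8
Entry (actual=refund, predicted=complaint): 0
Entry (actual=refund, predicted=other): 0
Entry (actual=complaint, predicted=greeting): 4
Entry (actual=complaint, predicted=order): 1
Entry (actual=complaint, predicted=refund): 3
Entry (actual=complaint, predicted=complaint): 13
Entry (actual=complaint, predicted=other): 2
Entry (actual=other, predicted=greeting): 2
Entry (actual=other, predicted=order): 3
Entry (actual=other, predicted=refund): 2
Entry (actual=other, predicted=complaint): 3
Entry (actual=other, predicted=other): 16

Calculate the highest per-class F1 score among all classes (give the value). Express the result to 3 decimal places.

Per-class F1 score (2·TP/(2·TP+FP+FN)):
  greeting: TP=16, FP=4+0+4+2=10, FN=4+2+1+4=11 → 32/53 = 0.6038
  order: TP=9, FP=4+1+1+3=9, FN=4+3+4+3=14 → 18/41 = 0.4390
  refund: TP=8, FP=2+3+3+2=10, FN=0+1+0+0=1 → 16/27 = 0.5926
  complaint: TP=13, FP=1+4+0+3=8, FN=4+1+3+2=10 → 26/44 = 0.5909
  other: TP=16, FP=4+3+0+2=9, FN=2+3+2+3=10 → 32/51 = 0.6275
Highest is class 'other' with F1 score = 0.627.

0.627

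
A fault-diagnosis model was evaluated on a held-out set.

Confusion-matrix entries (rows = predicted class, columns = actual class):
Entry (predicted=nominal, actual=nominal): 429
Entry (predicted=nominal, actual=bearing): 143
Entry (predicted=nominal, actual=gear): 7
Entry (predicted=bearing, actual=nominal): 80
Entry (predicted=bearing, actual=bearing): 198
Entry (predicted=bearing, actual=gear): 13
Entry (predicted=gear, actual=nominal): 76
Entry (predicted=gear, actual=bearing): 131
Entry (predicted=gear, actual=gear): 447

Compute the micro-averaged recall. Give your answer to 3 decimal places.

0.705

Micro-averaging pools counts across classes: ΣTP=1074, ΣFP=450, ΣFN=450.
Micro-recall = TP/(TP+FN) on pooled counts = 0.705 (equals overall accuracy in single-label multiclass).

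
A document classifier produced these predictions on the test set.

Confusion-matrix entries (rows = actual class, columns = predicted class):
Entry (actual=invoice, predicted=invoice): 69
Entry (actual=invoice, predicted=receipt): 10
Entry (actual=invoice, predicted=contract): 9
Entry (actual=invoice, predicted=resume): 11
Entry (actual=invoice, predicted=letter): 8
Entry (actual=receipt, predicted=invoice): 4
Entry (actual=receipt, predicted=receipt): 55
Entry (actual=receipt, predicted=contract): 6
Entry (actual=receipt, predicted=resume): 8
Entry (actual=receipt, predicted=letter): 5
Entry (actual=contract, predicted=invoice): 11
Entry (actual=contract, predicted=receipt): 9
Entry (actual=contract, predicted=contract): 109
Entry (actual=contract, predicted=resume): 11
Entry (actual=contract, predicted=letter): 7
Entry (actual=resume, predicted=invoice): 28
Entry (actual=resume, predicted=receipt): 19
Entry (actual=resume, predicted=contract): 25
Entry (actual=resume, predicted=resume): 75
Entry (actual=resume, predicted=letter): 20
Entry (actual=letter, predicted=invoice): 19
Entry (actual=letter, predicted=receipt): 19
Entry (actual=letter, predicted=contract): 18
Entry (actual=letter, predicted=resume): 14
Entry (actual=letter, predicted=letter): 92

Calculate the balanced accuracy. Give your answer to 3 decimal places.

Balanced accuracy = mean of per-class recall.
  invoice: recall = 69/107 = 0.6449
  receipt: recall = 55/78 = 0.7051
  contract: recall = 109/147 = 0.7415
  resume: recall = 75/167 = 0.4491
  letter: recall = 92/162 = 0.5679
Mean = (0.6449 + 0.7051 + 0.7415 + 0.4491 + 0.5679) / 5 = 0.622

0.622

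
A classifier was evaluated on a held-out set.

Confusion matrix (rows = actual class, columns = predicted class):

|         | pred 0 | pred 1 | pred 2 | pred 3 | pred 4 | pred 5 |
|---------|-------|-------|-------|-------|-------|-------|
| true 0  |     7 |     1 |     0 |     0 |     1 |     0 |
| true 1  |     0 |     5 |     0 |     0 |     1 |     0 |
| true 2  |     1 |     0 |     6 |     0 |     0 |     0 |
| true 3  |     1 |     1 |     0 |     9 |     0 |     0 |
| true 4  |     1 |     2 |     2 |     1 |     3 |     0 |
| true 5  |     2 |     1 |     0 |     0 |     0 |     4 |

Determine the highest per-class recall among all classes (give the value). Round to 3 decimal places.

0.857

Per-class recall (TP/(TP+FN)):
  0: TP=7, FN=1+0+0+1+0=2 → 7/9 = 0.7778
  1: TP=5, FN=0+0+0+1+0=1 → 5/6 = 0.8333
  2: TP=6, FN=1+0+0+0+0=1 → 6/7 = 0.8571
  3: TP=9, FN=1+1+0+0+0=2 → 9/11 = 0.8182
  4: TP=3, FN=1+2+2+1+0=6 → 3/9 = 0.3333
  5: TP=4, FN=2+1+0+0+0=3 → 4/7 = 0.5714
Highest is class '2' with recall = 0.857.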